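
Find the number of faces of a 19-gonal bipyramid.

38

A bipyramid over an n-gon has 2n triangular faces and n + 2 vertices: V = 19 + 2 = 21, E = 3·19 = 57, F = 2·19 = 38.
Check: V − E + F = 21 − 57 + 38 = 2.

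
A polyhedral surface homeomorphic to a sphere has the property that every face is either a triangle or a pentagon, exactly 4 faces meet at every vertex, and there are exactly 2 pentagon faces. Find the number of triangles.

10

Let x be the number of triangles; then F = 2 + x.
Edge–face incidences: 2E = 5·2 + 3·x = 10 + 3x.
Every vertex has degree 4, so 4V = 2E.
Euler: V − E + F = 2 ⇒ (2E)/4 − E + (2 + x) = 2.
Multiply by 8: 2·(2E) − 4·(2E) + 8·(2 + x) = 16, i.e. 16 + 8x − 2·(10 + 3x) = 16.
Collecting terms: 2x − 4 = 16, so 2x = 20, so x = 10.
Then 2E = 10 + 3·10 = 40, so E = 20, V = 2E/4 = 10, F = 2 + 10 = 12.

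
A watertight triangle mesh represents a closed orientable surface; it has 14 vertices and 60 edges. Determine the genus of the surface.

4

Every face is a triangle and each edge borders two faces, so 3F = 2·60, giving F = 40.
χ = V − E + F = 14 − 60 + 40 = -6.
For a closed orientable surface χ = 2 − 2g, so g = (2 − (-6))/2 = 4.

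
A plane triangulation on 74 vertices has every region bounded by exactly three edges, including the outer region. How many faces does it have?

144

In a plane triangulation 3F = 2E and V − E + F = 2, so F = 2V − 4 = 2·74 − 4 = 144.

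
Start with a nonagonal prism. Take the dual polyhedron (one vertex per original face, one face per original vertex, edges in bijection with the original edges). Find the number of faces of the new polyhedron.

The base solid has V = 18, E = 27, F = 11.
The dual swaps V and F and preserves E: V′ = F = 11, E′ = E = 27, F′ = V = 18.

18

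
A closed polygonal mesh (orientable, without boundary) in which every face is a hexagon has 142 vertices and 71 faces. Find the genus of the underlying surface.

Every face is a hexagon, so 2E = 6·71 = 426, giving E = 213.
χ = V − E + F = 142 − 213 + 71 = 0.
For a closed orientable surface χ = 2 − 2g, so g = (2 − (0))/2 = 1.

1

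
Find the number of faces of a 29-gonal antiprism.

An antiprism on an n-gon has two n-gon caps and 2n triangles: V = 2·29 = 58, E = 4·29 = 116, F = 2·29 + 2 = 60.
Check: V − E + F = 58 − 116 + 60 = 2.

60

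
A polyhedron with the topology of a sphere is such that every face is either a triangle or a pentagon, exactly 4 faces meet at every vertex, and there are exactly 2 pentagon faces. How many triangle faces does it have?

Let x be the number of triangles; then F = 2 + x.
Edge–face incidences: 2E = 5·2 + 3·x = 10 + 3x.
Every vertex has degree 4, so 4V = 2E.
Euler: V − E + F = 2 ⇒ (2E)/4 − E + (2 + x) = 2.
Multiply by 8: 2·(2E) − 4·(2E) + 8·(2 + x) = 16, i.e. 16 + 8x − 2·(10 + 3x) = 16.
Collecting terms: 2x − 4 = 16, so 2x = 20, so x = 10.
Then 2E = 10 + 3·10 = 40, so E = 20, V = 2E/4 = 10, F = 2 + 10 = 12.

10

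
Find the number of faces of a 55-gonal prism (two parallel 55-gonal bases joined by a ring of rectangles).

57

A prism on an n-gon has two n-gon bases and n rectangular sides: V = 2·55 = 110, E = 3·55 = 165, F = 55 + 2 = 57.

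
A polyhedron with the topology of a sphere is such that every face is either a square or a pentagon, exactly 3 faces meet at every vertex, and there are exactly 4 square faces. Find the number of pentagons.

Let x be the number of pentagons; then F = 4 + x.
Edge–face incidences: 2E = 4·4 + 5·x = 16 + 5x.
Every vertex has degree 3, so 3V = 2E.
Euler: V − E + F = 2 ⇒ (2E)/3 − E + (4 + x) = 2.
Multiply by 6: 2·(2E) − 3·(2E) + 6·(4 + x) = 12, i.e. 24 + 6x − (16 + 5x) = 12.
Collecting terms: x + 8 = 12, so x = 4.
Then 2E = 16 + 5·4 = 36, so E = 18, V = 2E/3 = 12, F = 4 + 4 = 8.

4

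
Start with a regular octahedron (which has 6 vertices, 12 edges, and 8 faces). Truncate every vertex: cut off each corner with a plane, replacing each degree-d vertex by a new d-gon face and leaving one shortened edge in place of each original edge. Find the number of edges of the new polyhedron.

Truncation replaces each original edge-end by a new vertex, so V′ = 2E = 24.
Each original edge survives, and each old vertex of degree d contributes d new edges; summing degrees gives Σd = 2E, so E′ = E + 2E = 3E = 36.
Each original face survives and each original vertex becomes one new face: F′ = F + V = 14.

36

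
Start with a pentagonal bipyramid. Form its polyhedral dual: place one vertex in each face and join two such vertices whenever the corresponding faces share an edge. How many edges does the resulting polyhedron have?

15

The base solid has V = 7, E = 15, F = 10.
The dual swaps V and F and preserves E: V′ = F = 10, E′ = E = 15, F′ = V = 7.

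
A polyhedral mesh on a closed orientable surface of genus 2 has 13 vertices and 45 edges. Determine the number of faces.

For a closed orientable surface of genus 2, χ = 2 − 2·2 = -2.
F = -2 − V + E = -2 − 13 + 45 = 30.

30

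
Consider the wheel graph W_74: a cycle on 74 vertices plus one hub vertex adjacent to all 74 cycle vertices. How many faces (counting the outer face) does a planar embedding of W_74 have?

W_74 has V = 74 + 1 = 75 vertices and E = 2·74 = 148 edges.
By Euler's formula F = 2 − V + E = 2 − 75 + 148 = 75.

75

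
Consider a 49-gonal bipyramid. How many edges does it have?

147

A bipyramid over an n-gon has 2n triangular faces and n + 2 vertices: V = 49 + 2 = 51, E = 3·49 = 147, F = 2·49 = 98.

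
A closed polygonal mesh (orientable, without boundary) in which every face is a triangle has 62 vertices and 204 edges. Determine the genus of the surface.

Every face is a triangle and each edge borders two faces, so 3F = 2·204, giving F = 136.
χ = V − E + F = 62 − 204 + 136 = -6.
For a closed orientable surface χ = 2 − 2g, so g = (2 − (-6))/2 = 4.

4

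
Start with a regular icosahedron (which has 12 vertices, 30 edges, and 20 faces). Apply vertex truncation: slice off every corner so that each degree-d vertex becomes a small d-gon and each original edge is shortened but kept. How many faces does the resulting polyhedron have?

32

Truncation replaces each original edge-end by a new vertex, so V′ = 2E = 60.
Each original edge survives, and each old vertex of degree d contributes d new edges; summing degrees gives Σd = 2E, so E′ = E + 2E = 3E = 90.
Each original face survives and each original vertex becomes one new face: F′ = F + V = 32.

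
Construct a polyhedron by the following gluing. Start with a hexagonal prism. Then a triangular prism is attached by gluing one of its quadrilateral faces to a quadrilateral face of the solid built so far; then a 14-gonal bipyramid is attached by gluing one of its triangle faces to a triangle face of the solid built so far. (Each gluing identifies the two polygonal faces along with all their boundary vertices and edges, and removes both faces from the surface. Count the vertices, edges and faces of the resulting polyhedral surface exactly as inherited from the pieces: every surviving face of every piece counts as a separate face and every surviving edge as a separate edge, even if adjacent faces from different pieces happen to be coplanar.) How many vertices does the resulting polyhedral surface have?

A hexagonal prism: V=12, E=18, F=8.
Attach a triangular prism (V=6, E=9, F=5) along a 4-gon: merge 4 vertices and 4 edges, delete both glued faces → V=14, E=23, F=11.
Attach a 14-gonal bipyramid (V=16, E=42, F=28) along a 3-gon: merge 3 vertices and 3 edges, delete both glued faces → V=27, E=62, F=37.
Check: V − E + F = 27 − 62 + 37 = 2.

27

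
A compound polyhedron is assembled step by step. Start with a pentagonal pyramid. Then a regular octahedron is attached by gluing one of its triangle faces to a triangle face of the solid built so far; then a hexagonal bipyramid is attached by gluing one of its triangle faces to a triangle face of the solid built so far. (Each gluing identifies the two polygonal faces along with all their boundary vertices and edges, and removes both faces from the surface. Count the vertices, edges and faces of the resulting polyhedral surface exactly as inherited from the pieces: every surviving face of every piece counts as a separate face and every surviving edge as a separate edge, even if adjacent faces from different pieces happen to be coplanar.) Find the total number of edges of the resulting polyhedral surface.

34

A pentagonal pyramid: V=6, E=10, F=6.
Attach a regular octahedron (V=6, E=12, F=8) along a 3-gon: merge 3 vertices and 3 edges, delete both glued faces → V=9, E=19, F=12.
Attach a hexagonal bipyramid (V=8, E=18, F=12) along a 3-gon: merge 3 vertices and 3 edges, delete both glued faces → V=14, E=34, F=22.
Check: V − E + F = 14 − 34 + 22 = 2.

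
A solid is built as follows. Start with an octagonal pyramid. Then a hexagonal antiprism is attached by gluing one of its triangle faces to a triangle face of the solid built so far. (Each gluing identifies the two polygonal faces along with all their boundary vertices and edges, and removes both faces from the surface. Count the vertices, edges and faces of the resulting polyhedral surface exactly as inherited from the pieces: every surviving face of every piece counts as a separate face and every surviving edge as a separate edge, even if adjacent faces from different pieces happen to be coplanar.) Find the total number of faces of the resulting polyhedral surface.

An octagonal pyramid: V=9, E=16, F=9.
Attach a hexagonal antiprism (V=12, E=24, F=14) along a 3-gon: merge 3 vertices and 3 edges, delete both glued faces → V=18, E=37, F=21.
Check: V − E + F = 18 − 37 + 21 = 2.

21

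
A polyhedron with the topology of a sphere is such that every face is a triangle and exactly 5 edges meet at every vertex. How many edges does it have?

30

Each face has 3 edges and each edge borders two faces, so 2E = 3F.
Each vertex has degree 5, so 5V = 2E and hence V = 3F/5.
Euler: V − E + F = 2 ⇒ (3F/5) − (3F/2) + F = 2.
Multiply by 10: (6 − 15 + 10)F = 20, i.e. 1F = 20.
So F = 20, E = 3·20/2 = 30, V = 3·20/5 = 12.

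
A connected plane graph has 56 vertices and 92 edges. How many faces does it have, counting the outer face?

38

Euler's formula for a connected plane graph: V − E + F = 2, so F = 2 − 56 + 92 = 38.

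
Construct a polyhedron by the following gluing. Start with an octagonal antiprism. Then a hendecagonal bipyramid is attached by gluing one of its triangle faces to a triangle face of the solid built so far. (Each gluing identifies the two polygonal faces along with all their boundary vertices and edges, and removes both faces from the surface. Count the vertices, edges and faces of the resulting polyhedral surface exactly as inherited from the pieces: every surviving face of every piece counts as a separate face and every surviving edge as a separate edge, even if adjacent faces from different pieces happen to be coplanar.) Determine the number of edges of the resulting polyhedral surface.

An octagonal antiprism: V=16, E=32, F=18.
Attach a hendecagonal bipyramid (V=13, E=33, F=22) along a 3-gon: merge 3 vertices and 3 edges, delete both glued faces → V=26, E=62, F=38.
Check: V − E + F = 26 − 62 + 38 = 2.

62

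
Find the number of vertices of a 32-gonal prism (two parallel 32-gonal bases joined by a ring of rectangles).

A prism on an n-gon has two n-gon bases and n rectangular sides: V = 2·32 = 64, E = 3·32 = 96, F = 32 + 2 = 34.

64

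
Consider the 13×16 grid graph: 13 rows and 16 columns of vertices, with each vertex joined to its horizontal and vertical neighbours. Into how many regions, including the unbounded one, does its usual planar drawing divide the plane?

The grid has V = 13·16 = 208 vertices and E = 13·15 + 16·12 = 387 edges.
F = 2 − V + E = 2 − 208 + 387 = 181.

181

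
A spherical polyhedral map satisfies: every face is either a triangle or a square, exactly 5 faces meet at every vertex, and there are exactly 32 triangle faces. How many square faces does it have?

Let x be the number of squares; then F = 32 + x.
Edge–face incidences: 2E = 3·32 + 4·x = 96 + 4x.
Every vertex has degree 5, so 5V = 2E.
Euler: V − E + F = 2 ⇒ (2E)/5 − E + (32 + x) = 2.
Multiply by 10: 2·(2E) − 5·(2E) + 10·(32 + x) = 20, i.e. 320 + 10x − 3·(96 + 4x) = 20.
Collecting terms: −2x + 32 = 20, so −2x = −12, so x = 6.
Then 2E = 96 + 4·6 = 120, so E = 60, V = 2E/5 = 24, F = 32 + 6 = 38.

6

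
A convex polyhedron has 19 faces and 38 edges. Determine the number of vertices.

Here V − E + F = 2.
V = 2 + E − F = 2 + 38 − 19 = 21.

21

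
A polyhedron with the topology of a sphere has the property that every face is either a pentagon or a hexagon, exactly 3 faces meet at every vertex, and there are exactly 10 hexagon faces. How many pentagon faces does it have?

12

Let x be the number of pentagons; then F = 10 + x.
Edge–face incidences: 2E = 6·10 + 5·x = 60 + 5x.
Every vertex has degree 3, so 3V = 2E.
Euler: V − E + F = 2 ⇒ (2E)/3 − E + (10 + x) = 2.
Multiply by 6: 2·(2E) − 3·(2E) + 6·(10 + x) = 12, i.e. 60 + 6x − (60 + 5x) = 12.
Collecting terms: x = 12.
Then 2E = 60 + 5·12 = 120, so E = 60, V = 2E/3 = 40, F = 10 + 12 = 22.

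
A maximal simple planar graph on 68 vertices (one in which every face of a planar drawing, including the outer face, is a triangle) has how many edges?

In a plane triangulation 3F = 2E and V − E + F = 2, so E = 3V − 6 = 3·68 − 6 = 198.

198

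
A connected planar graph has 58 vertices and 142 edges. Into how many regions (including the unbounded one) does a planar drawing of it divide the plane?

86

Euler's formula for a connected plane graph: V − E + F = 2, so F = 2 − 58 + 142 = 86.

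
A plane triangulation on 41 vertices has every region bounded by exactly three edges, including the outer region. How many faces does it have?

78

In a plane triangulation 3F = 2E and V − E + F = 2, so F = 2V − 4 = 2·41 − 4 = 78.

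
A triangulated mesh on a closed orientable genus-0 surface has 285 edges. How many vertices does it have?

97

χ = 2 − 2·0 = 2, and every face is a triangle so 3F = 2E.
F = 2E/3 = 190. Then V = 2 + E − F = 2 + 285 − 190 = 97.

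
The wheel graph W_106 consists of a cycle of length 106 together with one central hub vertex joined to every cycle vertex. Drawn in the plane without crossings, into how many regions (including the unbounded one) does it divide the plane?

W_106 has V = 106 + 1 = 107 vertices and E = 2·106 = 212 edges.
By Euler's formula F = 2 − V + E = 2 − 107 + 212 = 107.

107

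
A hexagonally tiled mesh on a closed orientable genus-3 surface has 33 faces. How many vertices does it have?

χ = 2 − 2·3 = -4, and every face is a hexagon so 6F = 2E.
E = 6·33/2 = 99. Then V = -4 + E − F = -4 + 99 − 33 = 62.

62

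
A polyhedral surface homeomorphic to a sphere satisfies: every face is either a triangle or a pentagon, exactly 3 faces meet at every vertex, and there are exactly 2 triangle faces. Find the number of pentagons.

Let x be the number of pentagons; then F = 2 + x.
Edge–face incidences: 2E = 3·2 + 5·x = 6 + 5x.
Every vertex has degree 3, so 3V = 2E.
Euler: V − E + F = 2 ⇒ (2E)/3 − E + (2 + x) = 2.
Multiply by 6: 2·(2E) − 3·(2E) + 6·(2 + x) = 12, i.e. 12 + 6x − (6 + 5x) = 12.
Collecting terms: x + 6 = 12, so x = 6.
Then 2E = 6 + 5·6 = 36, so E = 18, V = 2E/3 = 12, F = 2 + 6 = 8.

6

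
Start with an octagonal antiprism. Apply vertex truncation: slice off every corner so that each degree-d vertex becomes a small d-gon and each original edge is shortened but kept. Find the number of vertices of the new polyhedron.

The base solid has V = 16, E = 32, F = 18.
Truncation replaces each original edge-end by a new vertex, so V′ = 2E = 64.
Each original edge survives, and each old vertex of degree d contributes d new edges; summing degrees gives Σd = 2E, so E′ = E + 2E = 3E = 96.
Each original face survives and each original vertex becomes one new face: F′ = F + V = 34.

64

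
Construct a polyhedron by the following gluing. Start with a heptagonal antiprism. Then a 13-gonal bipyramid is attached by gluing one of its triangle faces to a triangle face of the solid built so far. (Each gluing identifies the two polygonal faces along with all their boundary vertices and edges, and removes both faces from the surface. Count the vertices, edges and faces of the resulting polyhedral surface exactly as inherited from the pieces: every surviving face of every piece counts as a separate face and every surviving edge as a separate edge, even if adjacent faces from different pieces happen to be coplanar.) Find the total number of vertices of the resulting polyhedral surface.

26

A heptagonal antiprism: V=14, E=28, F=16.
Attach a 13-gonal bipyramid (V=15, E=39, F=26) along a 3-gon: merge 3 vertices and 3 edges, delete both glued faces → V=26, E=64, F=40.
Check: V − E + F = 26 − 64 + 40 = 2.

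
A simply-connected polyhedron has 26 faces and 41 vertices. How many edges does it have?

Here V − E + F = 2.
E = V + F − (2) = 41 + 26 − (2) = 65.

65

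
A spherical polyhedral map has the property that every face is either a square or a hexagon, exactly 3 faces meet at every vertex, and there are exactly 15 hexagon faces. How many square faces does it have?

6

Let x be the number of squares; then F = 15 + x.
Edge–face incidences: 2E = 6·15 + 4·x = 90 + 4x.
Every vertex has degree 3, so 3V = 2E.
Euler: V − E + F = 2 ⇒ (2E)/3 − E + (15 + x) = 2.
Multiply by 6: 2·(2E) − 3·(2E) + 6·(15 + x) = 12, i.e. 90 + 6x − (90 + 4x) = 12.
Collecting terms: 2x = 12, so x = 6.
Then 2E = 90 + 4·6 = 114, so E = 57, V = 2E/3 = 38, F = 15 + 6 = 21.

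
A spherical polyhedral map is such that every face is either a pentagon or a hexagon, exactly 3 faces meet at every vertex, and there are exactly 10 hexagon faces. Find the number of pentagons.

Let x be the number of pentagons; then F = 10 + x.
Edge–face incidences: 2E = 6·10 + 5·x = 60 + 5x.
Every vertex has degree 3, so 3V = 2E.
Euler: V − E + F = 2 ⇒ (2E)/3 − E + (10 + x) = 2.
Multiply by 6: 2·(2E) − 3·(2E) + 6·(10 + x) = 12, i.e. 60 + 6x − (60 + 5x) = 12.
Collecting terms: x = 12.
Then 2E = 60 + 5·12 = 120, so E = 60, V = 2E/3 = 40, F = 10 + 12 = 22.

12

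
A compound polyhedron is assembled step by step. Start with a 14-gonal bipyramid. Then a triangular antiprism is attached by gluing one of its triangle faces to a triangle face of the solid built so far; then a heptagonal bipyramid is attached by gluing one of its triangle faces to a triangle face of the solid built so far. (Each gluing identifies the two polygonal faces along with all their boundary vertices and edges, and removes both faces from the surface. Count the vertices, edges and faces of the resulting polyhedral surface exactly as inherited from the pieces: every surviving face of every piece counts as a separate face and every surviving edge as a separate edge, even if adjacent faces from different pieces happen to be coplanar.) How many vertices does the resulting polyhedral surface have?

25

A 14-gonal bipyramid: V=16, E=42, F=28.
Attach a triangular antiprism (V=6, E=12, F=8) along a 3-gon: merge 3 vertices and 3 edges, delete both glued faces → V=19, E=51, F=34.
Attach a heptagonal bipyramid (V=9, E=21, F=14) along a 3-gon: merge 3 vertices and 3 edges, delete both glued faces → V=25, E=69, F=46.
Check: V − E + F = 25 − 69 + 46 = 2.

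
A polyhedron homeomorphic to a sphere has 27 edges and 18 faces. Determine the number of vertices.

11

Here V − E + F = 2.
V = 2 + E − F = 2 + 27 − 18 = 11.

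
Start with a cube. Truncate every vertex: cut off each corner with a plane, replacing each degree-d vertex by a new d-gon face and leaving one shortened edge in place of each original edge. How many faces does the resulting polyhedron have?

The base solid has V = 8, E = 12, F = 6.
Truncation replaces each original edge-end by a new vertex, so V′ = 2E = 24.
Each original edge survives, and each old vertex of degree d contributes d new edges; summing degrees gives Σd = 2E, so E′ = E + 2E = 3E = 36.
Each original face survives and each original vertex becomes one new face: F′ = F + V = 14.

14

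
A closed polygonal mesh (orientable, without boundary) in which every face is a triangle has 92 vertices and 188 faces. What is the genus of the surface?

2

Every face is a triangle, so 2E = 3·188 = 564, giving E = 282.
χ = V − E + F = 92 − 282 + 188 = -2.
For a closed orientable surface χ = 2 − 2g, so g = (2 − (-2))/2 = 2.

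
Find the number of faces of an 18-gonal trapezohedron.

36

The n-trapezohedron (dual of the n-antiprism) has V = 2·18 + 2 = 38, E = 4·18 = 72, F = 2·18 = 36.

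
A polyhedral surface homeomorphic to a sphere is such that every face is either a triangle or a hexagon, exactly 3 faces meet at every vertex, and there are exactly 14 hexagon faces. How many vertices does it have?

32

Let x be the number of triangles; then F = 14 + x.
Edge–face incidences: 2E = 6·14 + 3·x = 84 + 3x.
Every vertex has degree 3, so 3V = 2E.
Euler: V − E + F = 2 ⇒ (2E)/3 − E + (14 + x) = 2.
Multiply by 6: 2·(2E) − 3·(2E) + 6·(14 + x) = 12, i.e. 84 + 6x − (84 + 3x) = 12.
Collecting terms: 3x = 12, so x = 4.
Then 2E = 84 + 3·4 = 96, so E = 48, V = 2E/3 = 32, F = 14 + 4 = 18.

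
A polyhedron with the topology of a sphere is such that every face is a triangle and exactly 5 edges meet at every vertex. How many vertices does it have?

Each face has 3 edges and each edge borders two faces, so 2E = 3F.
Each vertex has degree 5, so 5V = 2E and hence V = 3F/5.
Euler: V − E + F = 2 ⇒ (3F/5) − (3F/2) + F = 2.
Multiply by 10: (6 − 15 + 10)F = 20, i.e. 1F = 20.
So F = 20, E = 3·20/2 = 30, V = 3·20/5 = 12.

12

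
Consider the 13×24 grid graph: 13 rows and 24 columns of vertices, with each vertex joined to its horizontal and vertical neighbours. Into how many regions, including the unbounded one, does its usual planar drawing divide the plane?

277

The grid has V = 13·24 = 312 vertices and E = 13·23 + 24·12 = 587 edges.
F = 2 − V + E = 2 − 312 + 587 = 277.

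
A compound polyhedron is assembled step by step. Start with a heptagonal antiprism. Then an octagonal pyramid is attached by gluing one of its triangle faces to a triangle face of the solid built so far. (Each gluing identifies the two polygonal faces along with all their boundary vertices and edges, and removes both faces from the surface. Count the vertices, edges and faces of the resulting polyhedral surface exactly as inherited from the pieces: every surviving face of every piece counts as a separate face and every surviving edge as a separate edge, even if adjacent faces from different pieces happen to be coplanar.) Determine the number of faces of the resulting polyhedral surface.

A heptagonal antiprism: V=14, E=28, F=16.
Attach an octagonal pyramid (V=9, E=16, F=9) along a 3-gon: merge 3 vertices and 3 edges, delete both glued faces → V=20, E=41, F=23.
Check: V − E + F = 20 − 41 + 23 = 2.

23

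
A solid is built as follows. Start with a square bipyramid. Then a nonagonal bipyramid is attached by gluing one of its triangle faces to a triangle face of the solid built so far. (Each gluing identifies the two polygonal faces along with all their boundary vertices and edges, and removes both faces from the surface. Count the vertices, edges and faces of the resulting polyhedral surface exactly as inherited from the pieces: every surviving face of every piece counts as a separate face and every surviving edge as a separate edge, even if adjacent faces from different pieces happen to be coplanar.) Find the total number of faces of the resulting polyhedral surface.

24

A square bipyramid: V=6, E=12, F=8.
Attach a nonagonal bipyramid (V=11, E=27, F=18) along a 3-gon: merge 3 vertices and 3 edges, delete both glued faces → V=14, E=36, F=24.
Check: V − E + F = 14 − 36 + 24 = 2.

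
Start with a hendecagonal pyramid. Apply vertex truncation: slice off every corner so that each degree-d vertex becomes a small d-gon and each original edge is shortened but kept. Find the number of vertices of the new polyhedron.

The base solid has V = 12, E = 22, F = 12.
Truncation replaces each original edge-end by a new vertex, so V′ = 2E = 44.
Each original edge survives, and each old vertex of degree d contributes d new edges; summing degrees gives Σd = 2E, so E′ = E + 2E = 3E = 66.
Each original face survives and each original vertex becomes one new face: F′ = F + V = 24.

44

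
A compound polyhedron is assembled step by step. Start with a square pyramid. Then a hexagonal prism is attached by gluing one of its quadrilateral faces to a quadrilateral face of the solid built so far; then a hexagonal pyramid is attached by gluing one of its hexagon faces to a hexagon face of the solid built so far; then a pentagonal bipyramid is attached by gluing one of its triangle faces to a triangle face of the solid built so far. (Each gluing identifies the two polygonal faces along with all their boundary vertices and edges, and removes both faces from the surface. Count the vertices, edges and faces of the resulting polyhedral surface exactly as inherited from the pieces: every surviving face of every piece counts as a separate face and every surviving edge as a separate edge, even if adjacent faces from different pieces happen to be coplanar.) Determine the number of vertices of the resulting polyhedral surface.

18

A square pyramid: V=5, E=8, F=5.
Attach a hexagonal prism (V=12, E=18, F=8) along a 4-gon: merge 4 vertices and 4 edges, delete both glued faces → V=13, E=22, F=11.
Attach a hexagonal pyramid (V=7, E=12, F=7) along a 6-gon: merge 6 vertices and 6 edges, delete both glued faces → V=14, E=28, F=16.
Attach a pentagonal bipyramid (V=7, E=15, F=10) along a 3-gon: merge 3 vertices and 3 edges, delete both glued faces → V=18, E=40, F=24.
Check: V − E + F = 18 − 40 + 24 = 2.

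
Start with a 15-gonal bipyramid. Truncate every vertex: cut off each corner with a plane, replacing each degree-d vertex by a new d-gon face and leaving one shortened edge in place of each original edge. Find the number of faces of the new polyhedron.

The base solid has V = 17, E = 45, F = 30.
Truncation replaces each original edge-end by a new vertex, so V′ = 2E = 90.
Each original edge survives, and each old vertex of degree d contributes d new edges; summing degrees gives Σd = 2E, so E′ = E + 2E = 3E = 135.
Each original face survives and each original vertex becomes one new face: F′ = F + V = 47.

47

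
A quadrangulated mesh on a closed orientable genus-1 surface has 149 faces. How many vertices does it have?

149

χ = 2 − 2·1 = 0, and every face is a square so 4F = 2E.
E = 4·149/2 = 298. Then V = 0 + E − F = 0 + 298 − 149 = 149.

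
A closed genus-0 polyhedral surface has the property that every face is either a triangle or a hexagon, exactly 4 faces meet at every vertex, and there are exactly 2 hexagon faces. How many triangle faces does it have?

12

Let x be the number of triangles; then F = 2 + x.
Edge–face incidences: 2E = 6·2 + 3·x = 12 + 3x.
Every vertex has degree 4, so 4V = 2E.
Euler: V − E + F = 2 ⇒ (2E)/4 − E + (2 + x) = 2.
Multiply by 8: 2·(2E) − 4·(2E) + 8·(2 + x) = 16, i.e. 16 + 8x − 2·(12 + 3x) = 16.
Collecting terms: 2x − 8 = 16, so 2x = 24, so x = 12.
Then 2E = 12 + 3·12 = 48, so E = 24, V = 2E/4 = 12, F = 2 + 12 = 14.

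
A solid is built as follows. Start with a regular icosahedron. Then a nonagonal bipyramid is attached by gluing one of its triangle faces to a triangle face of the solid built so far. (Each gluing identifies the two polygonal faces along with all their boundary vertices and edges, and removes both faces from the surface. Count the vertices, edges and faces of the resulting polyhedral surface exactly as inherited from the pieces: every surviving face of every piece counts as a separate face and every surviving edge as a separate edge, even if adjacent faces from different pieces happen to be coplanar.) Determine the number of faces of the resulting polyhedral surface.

36

A regular icosahedron: V=12, E=30, F=20.
Attach a nonagonal bipyramid (V=11, E=27, F=18) along a 3-gon: merge 3 vertices and 3 edges, delete both glued faces → V=20, E=54, F=36.
Check: V − E + F = 20 − 54 + 36 = 2.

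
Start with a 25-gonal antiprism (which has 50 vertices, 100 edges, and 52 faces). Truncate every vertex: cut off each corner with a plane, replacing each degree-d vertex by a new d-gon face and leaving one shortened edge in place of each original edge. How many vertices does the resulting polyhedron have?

Truncation replaces each original edge-end by a new vertex, so V′ = 2E = 200.
Each original edge survives, and each old vertex of degree d contributes d new edges; summing degrees gives Σd = 2E, so E′ = E + 2E = 3E = 300.
Each original face survives and each original vertex becomes one new face: F′ = F + V = 102.

200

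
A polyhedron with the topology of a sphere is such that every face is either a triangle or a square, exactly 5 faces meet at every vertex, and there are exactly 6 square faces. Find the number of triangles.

Let x be the number of triangles; then F = 6 + x.
Edge–face incidences: 2E = 4·6 + 3·x = 24 + 3x.
Every vertex has degree 5, so 5V = 2E.
Euler: V − E + F = 2 ⇒ (2E)/5 − E + (6 + x) = 2.
Multiply by 10: 2·(2E) − 5·(2E) + 10·(6 + x) = 20, i.e. 60 + 10x − 3·(24 + 3x) = 20.
Collecting terms: x − 12 = 20, so x = 32.
Then 2E = 24 + 3·32 = 120, so E = 60, V = 2E/5 = 24, F = 6 + 32 = 38.

32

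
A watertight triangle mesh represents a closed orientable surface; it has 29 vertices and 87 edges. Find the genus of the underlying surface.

Every face is a triangle and each edge borders two faces, so 3F = 2·87, giving F = 58.
χ = V − E + F = 29 − 87 + 58 = 0.
For a closed orientable surface χ = 2 − 2g, so g = (2 − (0))/2 = 1.

1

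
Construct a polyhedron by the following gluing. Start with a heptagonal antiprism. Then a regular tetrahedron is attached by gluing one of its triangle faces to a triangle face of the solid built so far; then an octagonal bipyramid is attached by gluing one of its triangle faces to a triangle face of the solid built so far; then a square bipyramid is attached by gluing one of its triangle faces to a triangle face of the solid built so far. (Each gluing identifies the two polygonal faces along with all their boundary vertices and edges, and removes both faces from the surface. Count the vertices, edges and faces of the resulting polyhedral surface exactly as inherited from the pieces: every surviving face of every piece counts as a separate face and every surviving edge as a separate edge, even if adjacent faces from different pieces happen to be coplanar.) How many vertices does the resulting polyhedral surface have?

A heptagonal antiprism: V=14, E=28, F=16.
Attach a regular tetrahedron (V=4, E=6, F=4) along a 3-gon: merge 3 vertices and 3 edges, delete both glued faces → V=15, E=31, F=18.
Attach an octagonal bipyramid (V=10, E=24, F=16) along a 3-gon: merge 3 vertices and 3 edges, delete both glued faces → V=22, E=52, F=32.
Attach a square bipyramid (V=6, E=12, F=8) along a 3-gon: merge 3 vertices and 3 edges, delete both glued faces → V=25, E=61, F=38.
Check: V − E + F = 25 − 61 + 38 = 2.

25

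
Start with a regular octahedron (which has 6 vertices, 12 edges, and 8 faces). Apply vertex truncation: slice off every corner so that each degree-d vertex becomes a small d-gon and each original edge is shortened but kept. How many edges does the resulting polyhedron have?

36

Truncation replaces each original edge-end by a new vertex, so V′ = 2E = 24.
Each original edge survives, and each old vertex of degree d contributes d new edges; summing degrees gives Σd = 2E, so E′ = E + 2E = 3E = 36.
Each original face survives and each original vertex becomes one new face: F′ = F + V = 14.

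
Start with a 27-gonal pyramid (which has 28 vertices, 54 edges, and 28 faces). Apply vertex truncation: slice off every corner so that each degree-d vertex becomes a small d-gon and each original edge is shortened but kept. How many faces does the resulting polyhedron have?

Truncation replaces each original edge-end by a new vertex, so V′ = 2E = 108.
Each original edge survives, and each old vertex of degree d contributes d new edges; summing degrees gives Σd = 2E, so E′ = E + 2E = 3E = 162.
Each original face survives and each original vertex becomes one new face: F′ = F + V = 56.

56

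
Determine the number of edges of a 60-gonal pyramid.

A pyramid on an n-gon base has one n-gon and n triangles: V = 60 + 1 = 61, E = 2·60 = 120, F = 60 + 1 = 61.
Check: V − E + F = 61 − 120 + 61 = 2.

120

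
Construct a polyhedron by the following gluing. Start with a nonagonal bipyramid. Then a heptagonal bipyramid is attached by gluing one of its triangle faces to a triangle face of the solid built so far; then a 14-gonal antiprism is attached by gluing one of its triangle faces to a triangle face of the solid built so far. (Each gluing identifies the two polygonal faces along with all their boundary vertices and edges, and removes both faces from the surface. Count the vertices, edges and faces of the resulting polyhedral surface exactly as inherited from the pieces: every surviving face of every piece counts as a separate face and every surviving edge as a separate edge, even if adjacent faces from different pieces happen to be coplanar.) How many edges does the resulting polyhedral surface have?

A nonagonal bipyramid: V=11, E=27, F=18.
Attach a heptagonal bipyramid (V=9, E=21, F=14) along a 3-gon: merge 3 vertices and 3 edges, delete both glued faces → V=17, E=45, F=30.
Attach a 14-gonal antiprism (V=28, E=56, F=30) along a 3-gon: merge 3 vertices and 3 edges, delete both glued faces → V=42, E=98, F=58.
Check: V − E + F = 42 − 98 + 58 = 2.

98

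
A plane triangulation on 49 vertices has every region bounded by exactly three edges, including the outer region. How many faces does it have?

In a plane triangulation 3F = 2E and V − E + F = 2, so F = 2V − 4 = 2·49 − 4 = 94.

94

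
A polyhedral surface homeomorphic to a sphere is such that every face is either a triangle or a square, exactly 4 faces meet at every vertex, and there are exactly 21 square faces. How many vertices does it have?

27

Let x be the number of triangles; then F = 21 + x.
Edge–face incidences: 2E = 4·21 + 3·x = 84 + 3x.
Every vertex has degree 4, so 4V = 2E.
Euler: V − E + F = 2 ⇒ (2E)/4 − E + (21 + x) = 2.
Multiply by 8: 2·(2E) − 4·(2E) + 8·(21 + x) = 16, i.e. 168 + 8x − 2·(84 + 3x) = 16.
Collecting terms: 2x = 16, so x = 8.
Then 2E = 84 + 3·8 = 108, so E = 54, V = 2E/4 = 27, F = 21 + 8 = 29.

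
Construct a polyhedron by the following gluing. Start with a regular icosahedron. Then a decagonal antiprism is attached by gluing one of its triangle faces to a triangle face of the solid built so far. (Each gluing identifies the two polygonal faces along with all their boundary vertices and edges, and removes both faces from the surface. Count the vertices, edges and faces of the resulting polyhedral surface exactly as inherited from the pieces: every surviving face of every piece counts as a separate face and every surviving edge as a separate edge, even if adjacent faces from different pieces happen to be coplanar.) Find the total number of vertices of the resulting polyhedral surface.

A regular icosahedron: V=12, E=30, F=20.
Attach a decagonal antiprism (V=20, E=40, F=22) along a 3-gon: merge 3 vertices and 3 edges, delete both glued faces → V=29, E=67, F=40.
Check: V − E + F = 29 − 67 + 40 = 2.

29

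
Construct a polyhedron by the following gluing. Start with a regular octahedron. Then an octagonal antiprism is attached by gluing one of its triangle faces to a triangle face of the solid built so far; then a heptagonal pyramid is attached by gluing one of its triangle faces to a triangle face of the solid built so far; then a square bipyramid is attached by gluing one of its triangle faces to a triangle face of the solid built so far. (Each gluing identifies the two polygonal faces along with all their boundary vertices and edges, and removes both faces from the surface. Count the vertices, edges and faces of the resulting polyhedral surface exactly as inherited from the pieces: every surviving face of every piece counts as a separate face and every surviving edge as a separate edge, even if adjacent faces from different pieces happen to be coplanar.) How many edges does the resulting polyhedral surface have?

A regular octahedron: V=6, E=12, F=8.
Attach an octagonal antiprism (V=16, E=32, F=18) along a 3-gon: merge 3 vertices and 3 edges, delete both glued faces → V=19, E=41, F=24.
Attach a heptagonal pyramid (V=8, E=14, F=8) along a 3-gon: merge 3 vertices and 3 edges, delete both glued faces → V=24, E=52, F=30.
Attach a square bipyramid (V=6, E=12, F=8) along a 3-gon: merge 3 vertices and 3 edges, delete both glued faces → V=27, E=61, F=36.
Check: V − E + F = 27 − 61 + 36 = 2.

61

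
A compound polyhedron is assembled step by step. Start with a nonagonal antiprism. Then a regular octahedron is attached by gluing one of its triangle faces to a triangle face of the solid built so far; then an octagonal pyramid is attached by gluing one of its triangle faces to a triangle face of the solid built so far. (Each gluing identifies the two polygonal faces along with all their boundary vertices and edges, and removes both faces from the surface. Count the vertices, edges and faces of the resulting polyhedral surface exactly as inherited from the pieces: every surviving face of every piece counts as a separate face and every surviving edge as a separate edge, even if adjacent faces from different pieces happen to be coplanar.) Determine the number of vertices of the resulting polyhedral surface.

27

A nonagonal antiprism: V=18, E=36, F=20.
Attach a regular octahedron (V=6, E=12, F=8) along a 3-gon: merge 3 vertices and 3 edges, delete both glued faces → V=21, E=45, F=26.
Attach an octagonal pyramid (V=9, E=16, F=9) along a 3-gon: merge 3 vertices and 3 edges, delete both glued faces → V=27, E=58, F=33.
Check: V − E + F = 27 − 58 + 33 = 2.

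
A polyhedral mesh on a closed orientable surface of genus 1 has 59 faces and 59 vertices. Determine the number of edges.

For a closed orientable surface of genus 1, χ = 2 − 2·1 = 0.
E = V + F − (0) = 59 + 59 − (0) = 118.

118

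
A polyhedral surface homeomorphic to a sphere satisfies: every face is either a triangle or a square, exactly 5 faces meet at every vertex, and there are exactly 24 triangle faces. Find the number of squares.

2

Let x be the number of squares; then F = 24 + x.
Edge–face incidences: 2E = 3·24 + 4·x = 72 + 4x.
Every vertex has degree 5, so 5V = 2E.
Euler: V − E + F = 2 ⇒ (2E)/5 − E + (24 + x) = 2.
Multiply by 10: 2·(2E) − 5·(2E) + 10·(24 + x) = 20, i.e. 240 + 10x − 3·(72 + 4x) = 20.
Collecting terms: −2x + 24 = 20, so −2x = −4, so x = 2.
Then 2E = 72 + 4·2 = 80, so E = 40, V = 2E/5 = 16, F = 24 + 2 = 26.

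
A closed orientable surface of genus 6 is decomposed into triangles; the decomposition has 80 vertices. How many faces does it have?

χ = 2 − 2·6 = -10, and every face is a triangle so 3F = 2E.
V − E + F = -10 with E = 3F/2 gives 80 − (3/2 − 1)·F = -10, so F = 180 and E = 270.

180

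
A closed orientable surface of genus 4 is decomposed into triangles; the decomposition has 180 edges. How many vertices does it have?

χ = 2 − 2·4 = -6, and every face is a triangle so 3F = 2E.
F = 2E/3 = 120. Then V = -6 + E − F = -6 + 180 − 120 = 54.

54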